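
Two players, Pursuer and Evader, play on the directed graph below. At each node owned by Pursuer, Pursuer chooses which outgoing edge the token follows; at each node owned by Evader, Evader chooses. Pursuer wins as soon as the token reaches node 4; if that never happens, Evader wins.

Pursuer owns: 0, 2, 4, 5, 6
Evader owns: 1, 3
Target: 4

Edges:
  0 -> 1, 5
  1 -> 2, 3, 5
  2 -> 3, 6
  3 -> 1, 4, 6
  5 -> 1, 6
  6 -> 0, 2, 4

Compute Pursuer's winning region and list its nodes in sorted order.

A0 = {4}
A1: add {6} — 6 (Pursuer) has 6→4.
A2: add {2, 5} — 2 (Pursuer) has 2→6; 5 (Pursuer) has 5→6.
A3: add {0} — 0 (Pursuer) has 0→5.
A4 = A3; e.g. 1 (Evader) can still go to 3. Fixed point.
Pursuer's winning region = {0, 2, 4, 5, 6}.

0, 2, 4, 5, 6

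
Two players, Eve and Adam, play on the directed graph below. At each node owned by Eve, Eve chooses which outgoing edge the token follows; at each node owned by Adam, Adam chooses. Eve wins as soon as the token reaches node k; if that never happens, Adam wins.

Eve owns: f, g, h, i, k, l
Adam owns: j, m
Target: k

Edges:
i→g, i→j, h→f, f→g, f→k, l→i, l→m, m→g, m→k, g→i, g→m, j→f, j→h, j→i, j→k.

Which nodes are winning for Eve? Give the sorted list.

f, h, k

A0 = {k}
A1: add {f} — f (Eve) has f→k.
A2: add {h} — h (Eve) has h→f.
A3 = A2; e.g. g (Eve) has no edge into A2. Fixed point.
Eve's winning region = {f, h, k}.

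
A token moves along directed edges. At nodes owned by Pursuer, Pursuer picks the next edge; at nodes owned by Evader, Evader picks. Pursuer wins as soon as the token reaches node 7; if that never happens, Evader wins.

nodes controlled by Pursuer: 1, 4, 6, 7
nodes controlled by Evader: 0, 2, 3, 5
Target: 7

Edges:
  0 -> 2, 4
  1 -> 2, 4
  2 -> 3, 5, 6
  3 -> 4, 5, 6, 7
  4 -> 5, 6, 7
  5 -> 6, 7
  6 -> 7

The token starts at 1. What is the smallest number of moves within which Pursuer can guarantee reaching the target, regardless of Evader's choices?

2

A0 = {7}
A1: add {4, 6} — 4 (Pursuer) has 4→7; 6 (Pursuer) has 6→7.
A2: add {1, 5} — 1 (Pursuer) has 1→4; 5 (Evader): all of {6, 7} already in.
1 enters the attractor at level 2, so Pursuer can force the target in 2 moves from there.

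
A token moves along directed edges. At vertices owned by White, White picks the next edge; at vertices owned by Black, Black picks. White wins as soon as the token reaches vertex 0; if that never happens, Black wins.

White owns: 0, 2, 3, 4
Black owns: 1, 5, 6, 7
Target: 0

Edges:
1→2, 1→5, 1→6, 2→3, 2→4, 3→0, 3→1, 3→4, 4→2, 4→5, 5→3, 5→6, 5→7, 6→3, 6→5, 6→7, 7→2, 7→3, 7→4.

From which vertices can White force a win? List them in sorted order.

0, 2, 3, 4, 7

A0 = {0}
A1: add {3} — 3 (White) has 3→0.
A2: add {2} — 2 (White) has 2→3.
A3: add {4} — 4 (White) has 4→2.
A4: add {7} — 7 (Black): all of {2, 3, 4} already in.
A5 = A4; e.g. 1 (Black) can still go to 5. Fixed point.
White's winning region = {0, 2, 3, 4, 7}.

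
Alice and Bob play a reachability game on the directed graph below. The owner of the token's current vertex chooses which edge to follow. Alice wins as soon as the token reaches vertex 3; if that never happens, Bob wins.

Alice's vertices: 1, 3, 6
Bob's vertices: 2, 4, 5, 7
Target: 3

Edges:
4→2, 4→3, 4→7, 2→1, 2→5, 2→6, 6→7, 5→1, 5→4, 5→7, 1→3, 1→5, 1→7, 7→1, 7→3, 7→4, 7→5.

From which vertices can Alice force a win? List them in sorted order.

1, 3

A0 = {3}
A1: add {1} — 1 (Alice) has 1→3.
A2 = A1; e.g. 2 (Bob) can still go to 5. Fixed point.
Alice's winning region = {1, 3}.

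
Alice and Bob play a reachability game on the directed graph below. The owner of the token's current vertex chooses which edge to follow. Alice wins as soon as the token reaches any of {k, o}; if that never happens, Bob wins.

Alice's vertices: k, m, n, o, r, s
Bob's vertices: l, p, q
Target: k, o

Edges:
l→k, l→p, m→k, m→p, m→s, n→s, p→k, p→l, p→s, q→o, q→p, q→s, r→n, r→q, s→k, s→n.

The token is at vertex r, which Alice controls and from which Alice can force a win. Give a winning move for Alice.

A0 = {k, o}
A1: add {m, s} — m (Alice) has m→k; s (Alice) has s→k.
A2: add {n} — n (Alice) has n→s.
A3: add {r} — r (Alice) has r→n.
A4 = A3; e.g. l (Bob) can still go to p. Fixed point.
From r, successor n is in the attractor (rank 2); the other successor q is not.

n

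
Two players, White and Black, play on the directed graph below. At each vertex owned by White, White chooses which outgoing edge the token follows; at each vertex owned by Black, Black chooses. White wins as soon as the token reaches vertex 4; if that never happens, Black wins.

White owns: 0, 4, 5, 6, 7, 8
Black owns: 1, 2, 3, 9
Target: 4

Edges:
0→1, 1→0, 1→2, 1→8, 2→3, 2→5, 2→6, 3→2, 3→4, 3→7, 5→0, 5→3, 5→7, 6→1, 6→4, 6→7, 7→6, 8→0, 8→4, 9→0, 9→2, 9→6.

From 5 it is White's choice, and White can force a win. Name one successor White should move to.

A0 = {4}
A1: add {6, 8} — 6 (White) has 6→4; 8 (White) has 8→4.
A2: add {7} — 7 (White) has 7→6.
A3: add {5} — 5 (White) has 5→7.
A4 = A3; e.g. 0 (White) has no edge into A3. Fixed point.
From 5, successor 7 is in the attractor (rank 2); the other successors 0, 3 are not.

7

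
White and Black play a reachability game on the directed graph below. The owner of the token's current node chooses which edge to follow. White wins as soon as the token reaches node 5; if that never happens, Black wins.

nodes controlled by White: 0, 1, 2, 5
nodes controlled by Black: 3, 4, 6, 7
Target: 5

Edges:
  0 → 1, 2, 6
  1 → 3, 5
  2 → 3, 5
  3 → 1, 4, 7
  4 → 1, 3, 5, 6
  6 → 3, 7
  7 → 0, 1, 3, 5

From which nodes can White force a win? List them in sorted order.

A0 = {5}
A1: add {1, 2} — 1 (White) has 1→5; 2 (White) has 2→5.
A2: add {0} — 0 (White) has 0→1.
A3 = A2; e.g. 3 (Black) can still go to 4. Fixed point.
White's winning region = {0, 1, 2, 5}.

0, 1, 2, 5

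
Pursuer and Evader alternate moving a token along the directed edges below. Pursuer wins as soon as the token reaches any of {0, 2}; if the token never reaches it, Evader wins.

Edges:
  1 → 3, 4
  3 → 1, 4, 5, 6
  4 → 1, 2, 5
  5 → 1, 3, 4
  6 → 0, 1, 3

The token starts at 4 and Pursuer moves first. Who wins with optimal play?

Pursuer

Track states (vertex, player-to-move).
A0 = {(0,Pursuer), (0,Evader), (2,Pursuer), (2,Evader)}
A1: add {(4,Pursuer), (6,Pursuer)}.
(4,Pursuer) ∈ A1 ⇒ Pursuer forces the target.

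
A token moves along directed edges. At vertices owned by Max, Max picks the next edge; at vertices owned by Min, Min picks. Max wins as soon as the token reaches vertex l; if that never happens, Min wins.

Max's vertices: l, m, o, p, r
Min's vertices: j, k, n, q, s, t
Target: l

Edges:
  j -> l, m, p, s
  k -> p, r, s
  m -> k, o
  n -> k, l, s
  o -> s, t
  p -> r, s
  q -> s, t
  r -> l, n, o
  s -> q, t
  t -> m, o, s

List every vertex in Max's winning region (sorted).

A0 = {l}
A1: add {r} — r (Max) has r→l.
A2: add {p} — p (Max) has p→r.
A3 = A2; e.g. j (Min) can still go to m. Fixed point.
Max's winning region = {l, p, r}.

l, p, r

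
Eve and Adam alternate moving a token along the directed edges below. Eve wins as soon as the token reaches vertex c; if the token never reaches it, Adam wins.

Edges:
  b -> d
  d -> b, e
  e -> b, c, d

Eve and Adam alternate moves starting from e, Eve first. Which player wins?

Track states (vertex, player-to-move).
A0 = {(c,Eve), (c,Adam)}
A1: add {(e,Eve)}.
(e,Eve) ∈ A1 ⇒ Eve forces the target.

Eve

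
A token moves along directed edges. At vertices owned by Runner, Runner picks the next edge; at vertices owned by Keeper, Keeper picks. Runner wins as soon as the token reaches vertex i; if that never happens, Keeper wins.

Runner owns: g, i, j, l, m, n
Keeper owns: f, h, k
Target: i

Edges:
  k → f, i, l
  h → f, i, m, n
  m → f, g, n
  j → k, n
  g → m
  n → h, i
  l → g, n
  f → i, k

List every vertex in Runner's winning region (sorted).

g, i, j, l, m, n

A0 = {i}
A1: add {n} — n (Runner) has n→i.
A2: add {j, l, m} — j (Runner) has j→n; l (Runner) has l→n; m (Runner) has m→n.
A3: add {g} — g (Runner) has g→m.
A4 = A3; e.g. f (Keeper) can still go to k. Fixed point.
Runner's winning region = {g, i, j, l, m, n}.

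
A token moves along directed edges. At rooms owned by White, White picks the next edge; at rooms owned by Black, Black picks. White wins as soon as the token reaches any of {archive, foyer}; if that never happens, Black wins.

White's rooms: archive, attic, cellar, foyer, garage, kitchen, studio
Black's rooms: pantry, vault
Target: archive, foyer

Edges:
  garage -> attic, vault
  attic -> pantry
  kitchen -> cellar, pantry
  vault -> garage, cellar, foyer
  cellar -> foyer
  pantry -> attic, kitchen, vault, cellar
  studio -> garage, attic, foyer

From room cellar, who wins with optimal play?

A0 = {archive, foyer}
A1: add {cellar, studio} — cellar (White) has cellar→foyer; studio (White) has studio→foyer.
cellar ∈ A1, so White can force the target.

White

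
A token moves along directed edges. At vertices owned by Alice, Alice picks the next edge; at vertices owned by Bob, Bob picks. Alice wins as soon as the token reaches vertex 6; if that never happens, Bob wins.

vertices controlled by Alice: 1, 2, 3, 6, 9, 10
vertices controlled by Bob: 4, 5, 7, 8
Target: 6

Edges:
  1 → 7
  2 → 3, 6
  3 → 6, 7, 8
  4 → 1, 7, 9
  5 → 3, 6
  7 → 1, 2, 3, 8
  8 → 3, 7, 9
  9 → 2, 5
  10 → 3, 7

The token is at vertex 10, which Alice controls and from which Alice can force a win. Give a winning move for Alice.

3

A0 = {6}
A1: add {2, 3} — 2 (Alice) has 2→6; 3 (Alice) has 3→6.
A2: add {5, 9, 10} — 5 (Bob): all of {3, 6} already in; 9 (Alice) has 9→2; 10 (Alice) has 10→3.
A3 = A2; e.g. 1 (Alice) has no edge into A2. Fixed point.
From 10, successor 3 is in the attractor (rank 1); the other successor 7 is not.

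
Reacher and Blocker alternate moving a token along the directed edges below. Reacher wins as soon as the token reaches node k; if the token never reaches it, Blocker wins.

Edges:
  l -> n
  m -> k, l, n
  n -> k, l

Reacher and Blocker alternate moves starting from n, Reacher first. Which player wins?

Track states (vertex, player-to-move).
A0 = {(k,Reacher), (k,Blocker)}
A1: add {(m,Reacher), (n,Reacher)}.
(n,Reacher) ∈ A1 ⇒ Reacher forces the target.

Reacher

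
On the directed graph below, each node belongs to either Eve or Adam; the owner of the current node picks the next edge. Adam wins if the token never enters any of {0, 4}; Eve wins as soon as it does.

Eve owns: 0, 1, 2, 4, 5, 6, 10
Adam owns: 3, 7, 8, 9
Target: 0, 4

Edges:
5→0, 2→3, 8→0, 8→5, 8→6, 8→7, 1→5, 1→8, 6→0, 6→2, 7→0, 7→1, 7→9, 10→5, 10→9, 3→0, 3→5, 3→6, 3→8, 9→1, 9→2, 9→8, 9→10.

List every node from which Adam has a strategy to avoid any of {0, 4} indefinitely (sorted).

A0 = {0, 4}
A1: add {5, 6} — 5 (Eve) has 5→0; 6 (Eve) has 6→0.
A2: add {1, 10} — 1 (Eve) has 1→5; 10 (Eve) has 10→5.
A3 = A2; e.g. 2 (Eve) has no edge into A2. Fixed point.
Eve's attractor = {0, 1, 4, 5, 6, 10}; Adam avoids the target exactly from the complement.

2, 3, 7, 8, 9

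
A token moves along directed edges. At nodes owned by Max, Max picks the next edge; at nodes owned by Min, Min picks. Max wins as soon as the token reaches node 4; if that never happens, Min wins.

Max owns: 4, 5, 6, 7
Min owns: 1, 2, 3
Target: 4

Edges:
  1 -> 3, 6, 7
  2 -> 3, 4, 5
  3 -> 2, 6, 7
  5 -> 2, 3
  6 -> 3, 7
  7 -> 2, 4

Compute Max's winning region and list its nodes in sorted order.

4, 6, 7

A0 = {4}
A1: add {7} — 7 (Max) has 7→4.
A2: add {6} — 6 (Max) has 6→7.
A3 = A2; e.g. 1 (Min) can still go to 3. Fixed point.
Max's winning region = {4, 6, 7}.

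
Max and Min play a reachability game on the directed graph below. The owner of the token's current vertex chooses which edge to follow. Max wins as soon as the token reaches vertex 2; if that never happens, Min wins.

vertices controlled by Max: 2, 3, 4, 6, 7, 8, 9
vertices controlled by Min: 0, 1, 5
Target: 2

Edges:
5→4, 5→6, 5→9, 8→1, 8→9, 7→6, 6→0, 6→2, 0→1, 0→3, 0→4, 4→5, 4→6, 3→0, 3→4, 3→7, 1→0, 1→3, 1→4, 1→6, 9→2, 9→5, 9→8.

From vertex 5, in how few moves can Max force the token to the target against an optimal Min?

3

A0 = {2}
A1: add {6, 9} — 6 (Max) has 6→2; 9 (Max) has 9→2.
A2: add {4, 7, 8} — 4 (Max) has 4→6; 7 (Max) has 7→6; 8 (Max) has 8→9.
A3: add {3, 5} — 3 (Max) has 3→4; 5 (Min): all of {4, 6, 9} already in.
A4 = A3; e.g. 0 (Min) can still go to 1. Fixed point.
5 enters the attractor at level 3, so Max can force the target in 3 moves from there.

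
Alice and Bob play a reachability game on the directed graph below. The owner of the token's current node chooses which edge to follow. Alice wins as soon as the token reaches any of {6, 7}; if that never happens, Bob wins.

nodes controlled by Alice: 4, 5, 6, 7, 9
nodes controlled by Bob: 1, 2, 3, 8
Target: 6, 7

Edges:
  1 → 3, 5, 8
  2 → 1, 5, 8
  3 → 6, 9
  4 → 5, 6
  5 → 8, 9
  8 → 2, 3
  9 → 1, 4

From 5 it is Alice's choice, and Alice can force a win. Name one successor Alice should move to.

9

A0 = {6, 7}
A1: add {4} — 4 (Alice) has 4→6.
A2: add {9} — 9 (Alice) has 9→4.
A3: add {3, 5} — 3 (Bob): all of {6, 9} already in; 5 (Alice) has 5→9.
A4 = A3; e.g. 1 (Bob) can still go to 8. Fixed point.
From 5, successor 9 is in the attractor (rank 2); the other successor 8 is not.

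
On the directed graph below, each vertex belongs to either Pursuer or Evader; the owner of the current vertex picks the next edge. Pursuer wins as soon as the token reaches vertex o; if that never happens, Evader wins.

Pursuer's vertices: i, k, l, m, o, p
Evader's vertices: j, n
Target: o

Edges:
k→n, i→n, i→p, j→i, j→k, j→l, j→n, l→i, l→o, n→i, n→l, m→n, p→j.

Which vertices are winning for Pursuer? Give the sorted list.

l, o

A0 = {o}
A1: add {l} — l (Pursuer) has l→o.
A2 = A1; e.g. i (Pursuer) has no edge into A1. Fixed point.
Pursuer's winning region = {l, o}.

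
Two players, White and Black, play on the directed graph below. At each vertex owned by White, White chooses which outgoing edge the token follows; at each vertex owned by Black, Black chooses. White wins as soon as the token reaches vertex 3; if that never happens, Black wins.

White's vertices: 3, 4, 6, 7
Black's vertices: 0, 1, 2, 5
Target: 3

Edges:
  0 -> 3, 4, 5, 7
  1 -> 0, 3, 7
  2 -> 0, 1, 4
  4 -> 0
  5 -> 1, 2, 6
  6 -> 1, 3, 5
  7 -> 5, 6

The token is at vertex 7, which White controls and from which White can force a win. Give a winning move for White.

A0 = {3}
A1: add {6} — 6 (White) has 6→3.
A2: add {7} — 7 (White) has 7→6.
A3 = A2; e.g. 0 (Black) can still go to 4. Fixed point.
From 7, successor 6 is in the attractor (rank 1); the other successor 5 is not.

6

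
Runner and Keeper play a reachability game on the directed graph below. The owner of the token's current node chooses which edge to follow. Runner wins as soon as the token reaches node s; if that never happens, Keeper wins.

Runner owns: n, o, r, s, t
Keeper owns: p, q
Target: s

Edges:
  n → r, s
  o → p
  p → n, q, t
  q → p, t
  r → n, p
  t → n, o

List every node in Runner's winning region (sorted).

n, r, s, t

A0 = {s}
A1: add {n} — n (Runner) has n→s.
A2: add {r, t} — r (Runner) has r→n; t (Runner) has t→n.
A3 = A2; e.g. o (Runner) has no edge into A2. Fixed point.
Runner's winning region = {n, r, s, t}.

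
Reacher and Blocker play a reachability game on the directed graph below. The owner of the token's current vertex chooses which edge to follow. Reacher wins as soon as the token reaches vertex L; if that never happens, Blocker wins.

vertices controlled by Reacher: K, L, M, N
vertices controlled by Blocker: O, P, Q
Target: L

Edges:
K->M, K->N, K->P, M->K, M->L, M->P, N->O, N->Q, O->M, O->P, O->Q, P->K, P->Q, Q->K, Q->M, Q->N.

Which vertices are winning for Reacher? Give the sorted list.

A0 = {L}
A1: add {M} — M (Reacher) has M→L.
A2: add {K} — K (Reacher) has K→M.
A3 = A2; e.g. N (Reacher) has no edge into A2. Fixed point.
Reacher's winning region = {K, L, M}.

K, L, M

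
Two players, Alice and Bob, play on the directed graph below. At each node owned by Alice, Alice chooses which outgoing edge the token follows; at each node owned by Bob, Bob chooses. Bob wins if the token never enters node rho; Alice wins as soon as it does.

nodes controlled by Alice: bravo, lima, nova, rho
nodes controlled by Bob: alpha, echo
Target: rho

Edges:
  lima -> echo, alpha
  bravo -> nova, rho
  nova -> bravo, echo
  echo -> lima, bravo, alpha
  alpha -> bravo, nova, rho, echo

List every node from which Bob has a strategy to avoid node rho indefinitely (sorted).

A0 = {rho}
A1: add {bravo} — bravo (Alice) has bravo→rho.
A2: add {nova} — nova (Alice) has nova→bravo.
A3 = A2; e.g. lima (Alice) has no edge into A2. Fixed point.
Alice's attractor = {bravo, nova, rho}; Bob avoids the target exactly from the complement.

alpha, echo, lima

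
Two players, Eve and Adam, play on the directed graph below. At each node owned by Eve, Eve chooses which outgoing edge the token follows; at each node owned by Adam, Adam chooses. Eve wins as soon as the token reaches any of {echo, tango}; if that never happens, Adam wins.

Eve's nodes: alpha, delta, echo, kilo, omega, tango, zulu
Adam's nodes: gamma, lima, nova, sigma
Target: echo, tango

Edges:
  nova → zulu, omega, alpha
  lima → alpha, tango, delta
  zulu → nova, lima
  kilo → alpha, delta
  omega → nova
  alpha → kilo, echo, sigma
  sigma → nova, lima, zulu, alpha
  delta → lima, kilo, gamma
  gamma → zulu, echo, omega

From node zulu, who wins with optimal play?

Eve

A0 = {echo, tango}
A1: add {alpha} — alpha (Eve) has alpha→echo.
A2: add {kilo} — kilo (Eve) has kilo→alpha.
A3: add {delta} — delta (Eve) has delta→kilo.
A4: add {lima} — lima (Adam): all of {alpha, tango, delta} already in.
A5: add {zulu} — zulu (Eve) has zulu→lima.
A6 = A5; e.g. nova (Adam) can still go to omega. Fixed point.
zulu ∈ A5, so Eve can force the target.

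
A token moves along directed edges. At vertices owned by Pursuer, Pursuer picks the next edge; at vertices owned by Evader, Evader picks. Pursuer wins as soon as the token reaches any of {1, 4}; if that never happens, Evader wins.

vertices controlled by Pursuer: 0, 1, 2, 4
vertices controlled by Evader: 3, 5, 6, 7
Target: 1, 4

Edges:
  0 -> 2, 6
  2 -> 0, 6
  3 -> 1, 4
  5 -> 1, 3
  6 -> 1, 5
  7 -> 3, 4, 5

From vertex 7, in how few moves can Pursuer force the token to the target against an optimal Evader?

3

A0 = {1, 4}
A1: add {3} — 3 (Evader): all of {1, 4} already in.
A2: add {5} — 5 (Evader): all of {1, 3} already in.
A3: add {6, 7} — 6 (Evader): all of {1, 5} already in; 7 (Evader): all of {3, 4, 5} already in.
7 enters the attractor at level 3, so Pursuer can force the target in 3 moves from there.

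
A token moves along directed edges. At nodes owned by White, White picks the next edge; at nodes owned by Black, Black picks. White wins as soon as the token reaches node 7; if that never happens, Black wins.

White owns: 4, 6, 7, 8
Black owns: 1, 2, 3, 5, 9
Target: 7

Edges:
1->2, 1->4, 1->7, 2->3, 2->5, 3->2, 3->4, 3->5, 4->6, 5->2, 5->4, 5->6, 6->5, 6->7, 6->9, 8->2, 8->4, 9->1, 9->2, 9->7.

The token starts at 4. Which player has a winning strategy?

White

A0 = {7}
A1: add {6} — 6 (White) has 6→7.
A2: add {4} — 4 (White) has 4→6.
4 ∈ A2, so White can force the target.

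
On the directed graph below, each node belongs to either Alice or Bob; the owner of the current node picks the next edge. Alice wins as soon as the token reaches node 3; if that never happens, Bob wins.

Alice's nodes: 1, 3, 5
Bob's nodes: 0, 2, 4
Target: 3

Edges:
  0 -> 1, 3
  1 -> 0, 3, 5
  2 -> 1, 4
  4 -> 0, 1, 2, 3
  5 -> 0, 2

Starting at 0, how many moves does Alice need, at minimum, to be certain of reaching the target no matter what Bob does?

2

A0 = {3}
A1: add {1} — 1 (Alice) has 1→3.
A2: add {0} — 0 (Bob): all of {1, 3} already in.
0 enters the attractor at level 2, so Alice can force the target in 2 moves from there.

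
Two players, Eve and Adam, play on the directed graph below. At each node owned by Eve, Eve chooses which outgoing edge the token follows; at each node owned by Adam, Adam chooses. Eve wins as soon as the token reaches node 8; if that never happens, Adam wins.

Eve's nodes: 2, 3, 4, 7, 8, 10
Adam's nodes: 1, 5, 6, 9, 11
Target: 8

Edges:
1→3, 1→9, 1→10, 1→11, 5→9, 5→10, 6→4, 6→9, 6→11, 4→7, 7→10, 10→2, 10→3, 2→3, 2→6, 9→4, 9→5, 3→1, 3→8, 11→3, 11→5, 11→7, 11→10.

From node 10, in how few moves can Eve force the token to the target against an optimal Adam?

2

A0 = {8}
A1: add {3} — 3 (Eve) has 3→8.
A2: add {2, 10} — 2 (Eve) has 2→3; 10 (Eve) has 10→3.
10 enters the attractor at level 2, so Eve can force the target in 2 moves from there.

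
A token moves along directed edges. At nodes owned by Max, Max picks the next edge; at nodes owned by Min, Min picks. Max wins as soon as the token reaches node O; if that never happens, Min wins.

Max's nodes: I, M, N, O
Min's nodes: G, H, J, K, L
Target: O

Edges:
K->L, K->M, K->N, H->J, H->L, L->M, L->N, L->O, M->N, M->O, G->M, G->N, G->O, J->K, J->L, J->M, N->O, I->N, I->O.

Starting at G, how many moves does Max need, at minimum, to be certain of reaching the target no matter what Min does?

A0 = {O}
A1: add {I, M, N} — I (Max) has I→O; M (Max) has M→O; N (Max) has N→O.
A2: add {G, L} — G (Min): all of {M, N, O} already in; L (Min): all of {M, N, O} already in.
G enters the attractor at level 2, so Max can force the target in 2 moves from there.

2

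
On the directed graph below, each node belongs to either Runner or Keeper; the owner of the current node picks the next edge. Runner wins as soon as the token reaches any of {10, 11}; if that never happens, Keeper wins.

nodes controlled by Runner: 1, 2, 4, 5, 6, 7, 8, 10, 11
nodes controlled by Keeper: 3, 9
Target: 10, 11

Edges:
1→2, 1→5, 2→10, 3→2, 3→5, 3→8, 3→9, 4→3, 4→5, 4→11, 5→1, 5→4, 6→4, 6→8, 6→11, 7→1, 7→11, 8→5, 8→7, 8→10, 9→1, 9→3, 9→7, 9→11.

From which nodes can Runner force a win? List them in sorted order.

1, 2, 4, 5, 6, 7, 8, 10, 11

A0 = {10, 11}
A1: add {2, 4, 6, 7, 8} — 2 (Runner) has 2→10; 4 (Runner) has 4→11; 6 (Runner) has 6→11; 7 (Runner) has 7→11; 8 (Runner) has 8→10.
A2: add {1, 5} — 1 (Runner) has 1→2; 5 (Runner) has 5→4.
A3 = A2; e.g. 3 (Keeper) can still go to 9. Fixed point.
Runner's winning region = {1, 2, 4, 5, 6, 7, 8, 10, 11}.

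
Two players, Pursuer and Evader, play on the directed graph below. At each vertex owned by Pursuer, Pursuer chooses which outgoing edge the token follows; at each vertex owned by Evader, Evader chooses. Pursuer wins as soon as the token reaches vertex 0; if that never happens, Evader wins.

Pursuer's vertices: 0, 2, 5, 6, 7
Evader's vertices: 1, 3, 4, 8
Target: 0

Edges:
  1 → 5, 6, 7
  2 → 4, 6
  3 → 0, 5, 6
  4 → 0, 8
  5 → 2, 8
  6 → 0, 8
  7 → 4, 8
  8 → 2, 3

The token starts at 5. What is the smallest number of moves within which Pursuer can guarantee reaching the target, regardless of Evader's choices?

A0 = {0}
A1: add {6} — 6 (Pursuer) has 6→0.
A2: add {2} — 2 (Pursuer) has 2→6.
A3: add {5} — 5 (Pursuer) has 5→2.
5 enters the attractor at level 3, so Pursuer can force the target in 3 moves from there.

3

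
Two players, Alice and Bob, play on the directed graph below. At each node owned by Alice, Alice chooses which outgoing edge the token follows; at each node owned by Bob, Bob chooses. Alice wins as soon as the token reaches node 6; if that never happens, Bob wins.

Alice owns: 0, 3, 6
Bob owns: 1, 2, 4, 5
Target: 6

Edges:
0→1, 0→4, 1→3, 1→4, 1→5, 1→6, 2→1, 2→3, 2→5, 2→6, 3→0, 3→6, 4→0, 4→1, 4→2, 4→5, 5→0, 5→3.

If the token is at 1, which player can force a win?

A0 = {6}
A1: add {3} — 3 (Alice) has 3→6.
A2 = A1; e.g. 0 (Alice) has no edge into A1. Fixed point.
1 never enters the attractor, so Bob can avoid the target forever.

Bob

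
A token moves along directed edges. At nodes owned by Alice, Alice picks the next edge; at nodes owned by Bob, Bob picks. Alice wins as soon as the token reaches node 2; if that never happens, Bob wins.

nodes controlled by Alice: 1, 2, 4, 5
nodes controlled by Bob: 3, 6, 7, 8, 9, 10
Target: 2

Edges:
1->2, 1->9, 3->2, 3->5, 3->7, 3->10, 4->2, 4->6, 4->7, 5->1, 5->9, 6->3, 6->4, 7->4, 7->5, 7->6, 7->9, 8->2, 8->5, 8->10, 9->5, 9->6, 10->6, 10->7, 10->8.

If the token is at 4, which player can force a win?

A0 = {2}
A1: add {1, 4} — 1 (Alice) has 1→2; 4 (Alice) has 4→2.
4 ∈ A1, so Alice can force the target.

Alice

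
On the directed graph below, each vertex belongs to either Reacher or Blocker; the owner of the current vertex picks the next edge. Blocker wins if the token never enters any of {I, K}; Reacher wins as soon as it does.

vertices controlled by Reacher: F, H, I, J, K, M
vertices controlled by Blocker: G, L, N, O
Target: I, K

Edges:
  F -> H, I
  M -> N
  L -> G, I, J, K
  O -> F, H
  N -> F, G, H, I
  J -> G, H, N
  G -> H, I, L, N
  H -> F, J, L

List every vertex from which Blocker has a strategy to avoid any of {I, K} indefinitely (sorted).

G, L, M, N

A0 = {I, K}
A1: add {F} — F (Reacher) has F→I.
A2: add {H} — H (Reacher) has H→F.
A3: add {J, O} — J (Reacher) has J→H; O (Blocker): all of {F, H} already in.
A4 = A3; e.g. G (Blocker) can still go to L. Fixed point.
Reacher's attractor = {F, H, I, J, K, O}; Blocker avoids the target exactly from the complement.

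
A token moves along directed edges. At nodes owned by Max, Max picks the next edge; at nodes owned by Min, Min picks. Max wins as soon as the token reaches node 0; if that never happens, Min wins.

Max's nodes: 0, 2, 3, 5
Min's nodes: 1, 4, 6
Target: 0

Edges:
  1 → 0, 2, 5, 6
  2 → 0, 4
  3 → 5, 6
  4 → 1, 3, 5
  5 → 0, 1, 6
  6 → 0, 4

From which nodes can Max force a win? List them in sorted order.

A0 = {0}
A1: add {2, 5} — 2 (Max) has 2→0; 5 (Max) has 5→0.
A2: add {3} — 3 (Max) has 3→5.
A3 = A2; e.g. 1 (Min) can still go to 6. Fixed point.
Max's winning region = {0, 2, 3, 5}.

0, 2, 3, 5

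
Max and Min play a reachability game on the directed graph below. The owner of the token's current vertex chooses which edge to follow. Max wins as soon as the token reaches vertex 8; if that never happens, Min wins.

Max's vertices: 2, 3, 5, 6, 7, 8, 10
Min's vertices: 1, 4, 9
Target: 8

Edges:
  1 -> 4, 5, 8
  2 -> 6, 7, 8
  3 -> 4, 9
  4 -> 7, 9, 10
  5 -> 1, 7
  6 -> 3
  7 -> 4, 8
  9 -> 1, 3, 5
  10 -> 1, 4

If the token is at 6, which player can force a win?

Min

A0 = {8}
A1: add {2, 7} — 2 (Max) has 2→8; 7 (Max) has 7→8.
A2: add {5} — 5 (Max) has 5→7.
A3 = A2; e.g. 1 (Min) can still go to 4. Fixed point.
6 never enters the attractor, so Min can avoid the target forever.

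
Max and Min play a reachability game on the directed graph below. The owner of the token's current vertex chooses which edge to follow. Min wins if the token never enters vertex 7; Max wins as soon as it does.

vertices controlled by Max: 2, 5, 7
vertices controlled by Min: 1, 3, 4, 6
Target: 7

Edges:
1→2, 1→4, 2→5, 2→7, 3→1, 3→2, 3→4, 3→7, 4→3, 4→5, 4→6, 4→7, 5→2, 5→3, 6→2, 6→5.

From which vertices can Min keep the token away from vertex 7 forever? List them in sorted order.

1, 3, 4

A0 = {7}
A1: add {2} — 2 (Max) has 2→7.
A2: add {5} — 5 (Max) has 5→2.
A3: add {6} — 6 (Min): all of {2, 5} already in.
A4 = A3; e.g. 1 (Min) can still go to 4. Fixed point.
Max's attractor = {2, 5, 6, 7}; Min avoids the target exactly from the complement.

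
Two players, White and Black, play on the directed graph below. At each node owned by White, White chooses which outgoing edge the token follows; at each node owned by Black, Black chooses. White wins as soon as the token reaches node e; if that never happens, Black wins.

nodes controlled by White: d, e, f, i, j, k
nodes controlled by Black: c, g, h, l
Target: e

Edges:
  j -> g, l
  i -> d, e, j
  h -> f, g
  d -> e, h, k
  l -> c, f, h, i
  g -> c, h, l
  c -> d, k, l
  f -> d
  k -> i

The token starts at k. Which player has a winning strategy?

White

A0 = {e}
A1: add {d, i} — d (White) has d→e; i (White) has i→e.
A2: add {f, k} — f (White) has f→d; k (White) has k→i.
A3 = A2; e.g. c (Black) can still go to l. Fixed point.
k ∈ A2, so White can force the target.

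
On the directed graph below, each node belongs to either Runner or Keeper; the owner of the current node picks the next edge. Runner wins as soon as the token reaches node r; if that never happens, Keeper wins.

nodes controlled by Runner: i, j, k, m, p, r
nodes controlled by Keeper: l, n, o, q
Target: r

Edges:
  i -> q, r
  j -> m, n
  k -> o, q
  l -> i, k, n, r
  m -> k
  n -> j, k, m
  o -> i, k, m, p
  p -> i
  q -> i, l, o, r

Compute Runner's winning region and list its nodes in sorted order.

i, p, r

A0 = {r}
A1: add {i} — i (Runner) has i→r.
A2: add {p} — p (Runner) has p→i.
A3 = A2; e.g. j (Runner) has no edge into A2. Fixed point.
Runner's winning region = {i, p, r}.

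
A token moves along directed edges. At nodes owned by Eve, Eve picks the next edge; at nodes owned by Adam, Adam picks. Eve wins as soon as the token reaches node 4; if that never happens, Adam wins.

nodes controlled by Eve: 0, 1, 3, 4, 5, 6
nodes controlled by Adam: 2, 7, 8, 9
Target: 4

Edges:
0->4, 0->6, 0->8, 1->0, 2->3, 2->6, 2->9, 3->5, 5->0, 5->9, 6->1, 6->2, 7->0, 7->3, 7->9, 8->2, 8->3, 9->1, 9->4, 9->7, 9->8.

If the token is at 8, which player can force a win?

Adam

A0 = {4}
A1: add {0} — 0 (Eve) has 0→4.
A2: add {1, 5} — 1 (Eve) has 1→0; 5 (Eve) has 5→0.
A3: add {3, 6} — 3 (Eve) has 3→5; 6 (Eve) has 6→1.
A4 = A3; e.g. 2 (Adam) can still go to 9. Fixed point.
8 never enters the attractor, so Adam can avoid the target forever.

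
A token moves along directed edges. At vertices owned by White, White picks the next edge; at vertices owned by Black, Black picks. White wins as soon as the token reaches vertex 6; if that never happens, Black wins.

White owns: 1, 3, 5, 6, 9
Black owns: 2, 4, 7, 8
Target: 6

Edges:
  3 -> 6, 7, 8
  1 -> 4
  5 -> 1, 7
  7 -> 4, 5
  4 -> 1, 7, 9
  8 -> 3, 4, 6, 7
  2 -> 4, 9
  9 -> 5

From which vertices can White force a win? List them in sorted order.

3, 6

A0 = {6}
A1: add {3} — 3 (White) has 3→6.
A2 = A1; e.g. 1 (White) has no edge into A1. Fixed point.
White's winning region = {3, 6}.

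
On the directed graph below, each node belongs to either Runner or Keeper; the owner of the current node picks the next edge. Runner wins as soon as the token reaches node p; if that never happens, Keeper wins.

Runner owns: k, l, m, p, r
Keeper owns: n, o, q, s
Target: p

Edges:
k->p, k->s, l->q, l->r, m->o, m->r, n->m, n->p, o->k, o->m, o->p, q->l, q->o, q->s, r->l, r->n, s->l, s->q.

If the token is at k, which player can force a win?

Runner

A0 = {p}
A1: add {k} — k (Runner) has k→p.
A2 = A1; e.g. l (Runner) has no edge into A1. Fixed point.
k ∈ A1, so Runner can force the target.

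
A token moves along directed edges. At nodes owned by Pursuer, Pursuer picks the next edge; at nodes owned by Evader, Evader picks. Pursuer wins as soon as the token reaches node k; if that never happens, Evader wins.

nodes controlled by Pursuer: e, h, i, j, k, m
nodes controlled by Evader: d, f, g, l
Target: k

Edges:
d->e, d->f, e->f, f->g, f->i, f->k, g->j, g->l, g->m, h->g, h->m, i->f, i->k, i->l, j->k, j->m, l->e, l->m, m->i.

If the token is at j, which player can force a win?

Pursuer

A0 = {k}
A1: add {i, j} — i (Pursuer) has i→k; j (Pursuer) has j→k.
j ∈ A1, so Pursuer can force the target.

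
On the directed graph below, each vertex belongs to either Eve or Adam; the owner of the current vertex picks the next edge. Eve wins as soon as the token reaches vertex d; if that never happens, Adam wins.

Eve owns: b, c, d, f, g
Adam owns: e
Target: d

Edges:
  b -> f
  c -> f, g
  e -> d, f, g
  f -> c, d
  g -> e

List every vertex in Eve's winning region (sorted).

A0 = {d}
A1: add {f} — f (Eve) has f→d.
A2: add {b, c} — b (Eve) has b→f; c (Eve) has c→f.
A3 = A2; e.g. e (Adam) can still go to g. Fixed point.
Eve's winning region = {b, c, d, f}.

b, c, d, f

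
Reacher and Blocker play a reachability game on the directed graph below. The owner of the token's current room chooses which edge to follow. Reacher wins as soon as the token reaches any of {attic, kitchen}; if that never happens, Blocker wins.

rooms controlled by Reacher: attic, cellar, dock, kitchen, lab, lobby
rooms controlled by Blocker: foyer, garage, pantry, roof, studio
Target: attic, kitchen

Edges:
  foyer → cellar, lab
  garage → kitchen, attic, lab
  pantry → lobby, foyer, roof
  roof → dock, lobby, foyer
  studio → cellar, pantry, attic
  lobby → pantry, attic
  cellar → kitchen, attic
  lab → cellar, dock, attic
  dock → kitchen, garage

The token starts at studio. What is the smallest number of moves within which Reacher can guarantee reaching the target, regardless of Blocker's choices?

A0 = {attic, kitchen}
A1: add {cellar, dock, lab, lobby} — cellar (Reacher) has cellar→kitchen; dock (Reacher) has dock→kitchen; lobby (Reacher) has lobby→attic; lab (Reacher) has lab→attic.
A2: add {foyer, garage} — garage (Blocker): all of {kitchen, attic, lab} already in; foyer (Blocker): all of {cellar, lab} already in.
A3: add {roof} — roof (Blocker): all of {dock, lobby, foyer} already in.
A4: add {pantry} — pantry (Blocker): all of {lobby, foyer, roof} already in.
A5: add {studio} — studio (Blocker): all of {cellar, pantry, attic} already in.
A5 = all vertices. Fixed point.
studio enters the attractor at level 5, so Reacher can force the target in 5 moves from there.

5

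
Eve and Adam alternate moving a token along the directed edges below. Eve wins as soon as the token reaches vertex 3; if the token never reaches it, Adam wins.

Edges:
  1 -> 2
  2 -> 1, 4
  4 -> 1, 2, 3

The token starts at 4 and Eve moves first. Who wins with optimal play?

Track states (vertex, player-to-move).
A0 = {(3,Eve), (3,Adam)}
A1: add {(4,Eve)}.
(4,Eve) ∈ A1 ⇒ Eve forces the target.

Eve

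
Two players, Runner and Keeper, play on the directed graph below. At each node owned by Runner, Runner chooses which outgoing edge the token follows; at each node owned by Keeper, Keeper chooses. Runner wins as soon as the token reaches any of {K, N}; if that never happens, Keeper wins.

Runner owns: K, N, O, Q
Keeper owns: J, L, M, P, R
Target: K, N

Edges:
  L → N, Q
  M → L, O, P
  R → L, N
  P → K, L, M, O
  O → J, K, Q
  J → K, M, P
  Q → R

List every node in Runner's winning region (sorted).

A0 = {K, N}
A1: add {O} — O (Runner) has O→K.
A2 = A1; e.g. J (Keeper) can still go to M. Fixed point.
Runner's winning region = {K, N, O}.

K, N, O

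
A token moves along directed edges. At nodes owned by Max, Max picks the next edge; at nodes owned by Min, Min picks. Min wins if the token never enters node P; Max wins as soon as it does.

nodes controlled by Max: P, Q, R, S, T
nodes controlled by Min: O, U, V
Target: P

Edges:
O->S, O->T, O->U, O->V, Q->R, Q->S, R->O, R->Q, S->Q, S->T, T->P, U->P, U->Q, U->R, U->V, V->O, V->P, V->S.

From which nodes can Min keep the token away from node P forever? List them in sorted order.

O, U, V

A0 = {P}
A1: add {T} — T (Max) has T→P.
A2: add {S} — S (Max) has S→T.
A3: add {Q} — Q (Max) has Q→S.
A4: add {R} — R (Max) has R→Q.
A5 = A4; e.g. O (Min) can still go to U. Fixed point.
Max's attractor = {P, Q, R, S, T}; Min avoids the target exactly from the complement.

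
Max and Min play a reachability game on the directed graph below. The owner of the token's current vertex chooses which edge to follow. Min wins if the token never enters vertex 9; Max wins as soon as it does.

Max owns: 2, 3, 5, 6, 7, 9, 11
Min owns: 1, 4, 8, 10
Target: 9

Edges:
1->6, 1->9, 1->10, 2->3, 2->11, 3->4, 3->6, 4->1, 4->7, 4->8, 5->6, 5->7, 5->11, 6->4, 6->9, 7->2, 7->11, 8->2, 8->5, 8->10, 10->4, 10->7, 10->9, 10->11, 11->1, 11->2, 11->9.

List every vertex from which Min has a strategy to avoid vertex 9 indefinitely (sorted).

A0 = {9}
A1: add {6, 11} — 6 (Max) has 6→9; 11 (Max) has 11→9.
A2: add {2, 3, 5, 7} — 2 (Max) has 2→11; 3 (Max) has 3→6; 5 (Max) has 5→6; 7 (Max) has 7→11.
A3 = A2; e.g. 1 (Min) can still go to 10. Fixed point.
Max's attractor = {2, 3, 5, 6, 7, 9, 11}; Min avoids the target exactly from the complement.

1, 4, 8, 10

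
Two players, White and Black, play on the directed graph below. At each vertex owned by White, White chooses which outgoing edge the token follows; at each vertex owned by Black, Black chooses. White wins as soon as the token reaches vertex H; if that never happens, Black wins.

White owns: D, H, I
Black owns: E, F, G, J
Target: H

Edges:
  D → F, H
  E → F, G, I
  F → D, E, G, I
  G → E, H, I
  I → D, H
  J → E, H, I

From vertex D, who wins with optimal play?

A0 = {H}
A1: add {D, I} — D (White) has D→H; I (White) has I→H.
A2 = A1; e.g. E (Black) can still go to F. Fixed point.
D ∈ A1, so White can force the target.

White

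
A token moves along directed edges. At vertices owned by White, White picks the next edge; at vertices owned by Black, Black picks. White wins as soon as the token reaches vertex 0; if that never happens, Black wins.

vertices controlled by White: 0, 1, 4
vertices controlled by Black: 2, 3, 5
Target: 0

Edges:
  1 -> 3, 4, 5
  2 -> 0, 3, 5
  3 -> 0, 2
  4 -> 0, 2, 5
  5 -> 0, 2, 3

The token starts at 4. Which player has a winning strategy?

White

A0 = {0}
A1: add {4} — 4 (White) has 4→0.
4 ∈ A1, so White can force the target.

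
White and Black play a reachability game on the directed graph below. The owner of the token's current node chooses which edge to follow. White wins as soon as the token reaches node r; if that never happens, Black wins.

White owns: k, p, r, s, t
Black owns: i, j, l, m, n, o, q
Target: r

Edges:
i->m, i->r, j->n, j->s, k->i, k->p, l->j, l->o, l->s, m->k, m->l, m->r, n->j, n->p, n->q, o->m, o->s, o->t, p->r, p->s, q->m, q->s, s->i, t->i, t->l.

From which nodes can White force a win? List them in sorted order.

k, p, r

A0 = {r}
A1: add {p} — p (White) has p→r.
A2: add {k} — k (White) has k→p.
A3 = A2; e.g. i (Black) can still go to m. Fixed point.
White's winning region = {k, p, r}.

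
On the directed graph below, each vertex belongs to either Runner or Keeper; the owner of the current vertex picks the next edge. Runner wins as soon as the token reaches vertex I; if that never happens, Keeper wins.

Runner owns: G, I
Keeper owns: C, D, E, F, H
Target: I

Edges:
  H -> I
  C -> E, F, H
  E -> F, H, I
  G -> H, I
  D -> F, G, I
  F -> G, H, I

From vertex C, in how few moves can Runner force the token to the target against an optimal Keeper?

A0 = {I}
A1: add {G, H} — G (Runner) has G→I; H (Keeper): all of {I} already in.
A2: add {F} — F (Keeper): all of {G, H, I} already in.
A3: add {D, E} — D (Keeper): all of {F, G, I} already in; E (Keeper): all of {F, H, I} already in.
A4: add {C} — C (Keeper): all of {E, F, H} already in.
A4 = all vertices. Fixed point.
C enters the attractor at level 4, so Runner can force the target in 4 moves from there.

4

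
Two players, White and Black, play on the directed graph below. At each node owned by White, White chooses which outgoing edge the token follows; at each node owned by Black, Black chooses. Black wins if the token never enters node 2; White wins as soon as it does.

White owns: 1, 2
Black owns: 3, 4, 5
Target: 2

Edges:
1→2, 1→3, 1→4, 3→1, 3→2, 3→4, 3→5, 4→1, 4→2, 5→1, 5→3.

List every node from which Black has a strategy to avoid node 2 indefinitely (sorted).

3, 5

A0 = {2}
A1: add {1} — 1 (White) has 1→2.
A2: add {4} — 4 (Black): all of {1, 2} already in.
A3 = A2; e.g. 3 (Black) can still go to 5. Fixed point.
White's attractor = {1, 2, 4}; Black avoids the target exactly from the complement.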